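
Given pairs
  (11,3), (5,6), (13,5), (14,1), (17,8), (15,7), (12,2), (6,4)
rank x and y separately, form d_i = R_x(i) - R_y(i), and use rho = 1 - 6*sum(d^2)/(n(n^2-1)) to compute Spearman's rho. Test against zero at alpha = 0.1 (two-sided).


Step 1: Rank x and y separately (midranks; no ties here).
rank(x): 11->3, 5->1, 13->5, 14->6, 17->8, 15->7, 12->4, 6->2
rank(y): 3->3, 6->6, 5->5, 1->1, 8->8, 7->7, 2->2, 4->4
Step 2: d_i = R_x(i) - R_y(i); compute d_i^2.
  (3-3)^2=0, (1-6)^2=25, (5-5)^2=0, (6-1)^2=25, (8-8)^2=0, (7-7)^2=0, (4-2)^2=4, (2-4)^2=4
sum(d^2) = 58.
Step 3: rho = 1 - 6*58 / (8*(8^2 - 1)) = 1 - 348/504 = 0.309524.
Step 4: Under H0, t = rho * sqrt((n-2)/(1-rho^2)) = 0.7973 ~ t(6).
Step 5: Two-sided p-value from the t-distribution with 6 df = 0.455645.
Step 6: alpha = 0.1. fail to reject H0.

rho = 0.3095, p = 0.455645, fail to reject H0 at alpha = 0.1.


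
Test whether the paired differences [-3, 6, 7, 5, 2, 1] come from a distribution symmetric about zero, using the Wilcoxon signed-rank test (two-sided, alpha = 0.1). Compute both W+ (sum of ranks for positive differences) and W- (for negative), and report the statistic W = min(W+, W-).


Step 1: Drop any zero differences (none here) and take |d_i|.
|d| = [3, 6, 7, 5, 2, 1]
Step 2: Midrank |d_i| (ties get averaged ranks).
ranks: |3|->3, |6|->5, |7|->6, |5|->4, |2|->2, |1|->1
Step 3: Attach original signs; sum ranks with positive sign and with negative sign.
W+ = 5 + 6 + 4 + 2 + 1 = 18
W- = 3 = 3
(Check: W+ + W- = 21 should equal n(n+1)/2 = 21.)
Step 4: Test statistic W = min(W+, W-) = 3.
Step 5: No ties, so the exact null distribution over the 2^6 = 64 sign assignments gives the two-sided p-value = 0.156250.
Step 6: alpha = 0.1. fail to reject H0.

W+ = 18, W- = 3, W = min = 3, p = 0.156250, fail to reject H0.


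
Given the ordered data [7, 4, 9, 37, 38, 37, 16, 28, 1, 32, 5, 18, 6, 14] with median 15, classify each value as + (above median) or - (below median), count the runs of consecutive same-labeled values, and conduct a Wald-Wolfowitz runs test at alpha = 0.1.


Step 1: Compute median = 15; label A = above, B = below.
Labels in order: BBBAAAAABABABB  (n_A = 7, n_B = 7)
Step 2: Count runs R = 7.
Step 3: Under H0 (random ordering), E[R] = 2*n_A*n_B/(n_A+n_B) + 1 = 2*7*7/14 + 1 = 8.0000.
        Var[R] = 2*n_A*n_B*(2*n_A*n_B - n_A - n_B) / ((n_A+n_B)^2 * (n_A+n_B-1)) = 8232/2548 = 3.2308.
        SD[R] = 1.7974.
Step 4: Continuity-corrected z = (R + 0.5 - E[R]) / SD[R] = (7 + 0.5 - 8.0000) / 1.7974 = -0.2782.
Step 5: Two-sided p-value via normal approximation = 2*(1 - Phi(|z|)) = 0.780879.
Step 6: alpha = 0.1. fail to reject H0.

R = 7, z = -0.2782, p = 0.780879, fail to reject H0.


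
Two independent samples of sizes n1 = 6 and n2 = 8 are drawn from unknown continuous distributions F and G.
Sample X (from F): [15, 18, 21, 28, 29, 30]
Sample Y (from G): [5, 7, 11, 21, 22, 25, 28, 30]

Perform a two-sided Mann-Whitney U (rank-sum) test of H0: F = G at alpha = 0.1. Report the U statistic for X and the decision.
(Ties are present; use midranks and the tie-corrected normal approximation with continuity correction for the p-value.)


Step 1: Combine and sort all 14 observations; assign midranks.
sorted (value, group): (5,Y), (7,Y), (11,Y), (15,X), (18,X), (21,X), (21,Y), (22,Y), (25,Y), (28,X), (28,Y), (29,X), (30,X), (30,Y)
ranks: 5->1, 7->2, 11->3, 15->4, 18->5, 21->6.5, 21->6.5, 22->8, 25->9, 28->10.5, 28->10.5, 29->12, 30->13.5, 30->13.5
Step 2: Rank sum for X: R1 = 4 + 5 + 6.5 + 10.5 + 12 + 13.5 = 51.5.
Step 3: U_X = R1 - n1(n1+1)/2 = 51.5 - 6*7/2 = 51.5 - 21 = 30.5.
       U_Y = n1*n2 - U_X = 48 - 30.5 = 17.5.
Step 4: Ties are present, so use the tie-corrected normal approximation (with continuity correction) for the p-value.
Step 5: p-value = 0.437063; compare to alpha = 0.1. fail to reject H0.

U_X = 30.5, p = 0.437063, fail to reject H0 at alpha = 0.1.


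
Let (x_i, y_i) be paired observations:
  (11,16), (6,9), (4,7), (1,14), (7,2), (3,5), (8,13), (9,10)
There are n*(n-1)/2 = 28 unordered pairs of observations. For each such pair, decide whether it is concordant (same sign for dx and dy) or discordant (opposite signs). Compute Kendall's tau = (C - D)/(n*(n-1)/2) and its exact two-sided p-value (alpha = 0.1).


Step 1: Enumerate the 28 unordered pairs (i,j) with i<j and classify each by sign(x_j-x_i) * sign(y_j-y_i).
  (1,2):dx=-5,dy=-7->C; (1,3):dx=-7,dy=-9->C; (1,4):dx=-10,dy=-2->C; (1,5):dx=-4,dy=-14->C
  (1,6):dx=-8,dy=-11->C; (1,7):dx=-3,dy=-3->C; (1,8):dx=-2,dy=-6->C; (2,3):dx=-2,dy=-2->C
  (2,4):dx=-5,dy=+5->D; (2,5):dx=+1,dy=-7->D; (2,6):dx=-3,dy=-4->C; (2,7):dx=+2,dy=+4->C
  (2,8):dx=+3,dy=+1->C; (3,4):dx=-3,dy=+7->D; (3,5):dx=+3,dy=-5->D; (3,6):dx=-1,dy=-2->C
  (3,7):dx=+4,dy=+6->C; (3,8):dx=+5,dy=+3->C; (4,5):dx=+6,dy=-12->D; (4,6):dx=+2,dy=-9->D
  (4,7):dx=+7,dy=-1->D; (4,8):dx=+8,dy=-4->D; (5,6):dx=-4,dy=+3->D; (5,7):dx=+1,dy=+11->C
  (5,8):dx=+2,dy=+8->C; (6,7):dx=+5,dy=+8->C; (6,8):dx=+6,dy=+5->C; (7,8):dx=+1,dy=-3->D
Step 2: C = 18, D = 10, total pairs = 28.
Step 3: tau = (C - D)/(n(n-1)/2) = (18 - 10)/28 = 0.285714.
Step 4: Exact two-sided p-value (enumerate n! = 40320 permutations of y under H0): p = 0.398760.
Step 5: alpha = 0.1. fail to reject H0.

tau_b = 0.2857 (C=18, D=10), p = 0.398760, fail to reject H0.


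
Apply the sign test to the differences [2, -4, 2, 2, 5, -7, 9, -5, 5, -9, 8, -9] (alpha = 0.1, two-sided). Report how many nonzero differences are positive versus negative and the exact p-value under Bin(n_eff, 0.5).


Step 1: Discard zero differences. Original n = 12; n_eff = number of nonzero differences = 12.
Nonzero differences (with sign): +2, -4, +2, +2, +5, -7, +9, -5, +5, -9, +8, -9
Step 2: Count signs: positive = 7, negative = 5.
Step 3: Under H0: P(positive) = 0.5, so the number of positives S ~ Bin(12, 0.5).
Step 4: Two-sided exact p-value = sum of Bin(12,0.5) probabilities at or below the observed probability = 0.774414.
Step 5: alpha = 0.1. fail to reject H0.

n_eff = 12, pos = 7, neg = 5, p = 0.774414, fail to reject H0.


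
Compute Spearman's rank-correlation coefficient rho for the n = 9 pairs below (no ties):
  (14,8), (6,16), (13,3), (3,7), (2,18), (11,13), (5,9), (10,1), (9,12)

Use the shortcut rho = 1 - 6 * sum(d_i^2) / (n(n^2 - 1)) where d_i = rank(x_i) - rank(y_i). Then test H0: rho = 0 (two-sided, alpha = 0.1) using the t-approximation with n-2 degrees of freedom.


Step 1: Rank x and y separately (midranks; no ties here).
rank(x): 14->9, 6->4, 13->8, 3->2, 2->1, 11->7, 5->3, 10->6, 9->5
rank(y): 8->4, 16->8, 3->2, 7->3, 18->9, 13->7, 9->5, 1->1, 12->6
Step 2: d_i = R_x(i) - R_y(i); compute d_i^2.
  (9-4)^2=25, (4-8)^2=16, (8-2)^2=36, (2-3)^2=1, (1-9)^2=64, (7-7)^2=0, (3-5)^2=4, (6-1)^2=25, (5-6)^2=1
sum(d^2) = 172.
Step 3: rho = 1 - 6*172 / (9*(9^2 - 1)) = 1 - 1032/720 = -0.433333.
Step 4: Under H0, t = rho * sqrt((n-2)/(1-rho^2)) = -1.2721 ~ t(7).
Step 5: Two-sided p-value from the t-distribution with 7 df = 0.243952.
Step 6: alpha = 0.1. fail to reject H0.

rho = -0.4333, p = 0.243952, fail to reject H0 at alpha = 0.1.


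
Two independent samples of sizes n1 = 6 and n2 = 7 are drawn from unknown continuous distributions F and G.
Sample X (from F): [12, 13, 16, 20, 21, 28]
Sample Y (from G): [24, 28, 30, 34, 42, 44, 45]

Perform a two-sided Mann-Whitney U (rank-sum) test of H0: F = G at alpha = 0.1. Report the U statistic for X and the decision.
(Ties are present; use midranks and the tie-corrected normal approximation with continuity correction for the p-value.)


Step 1: Combine and sort all 13 observations; assign midranks.
sorted (value, group): (12,X), (13,X), (16,X), (20,X), (21,X), (24,Y), (28,X), (28,Y), (30,Y), (34,Y), (42,Y), (44,Y), (45,Y)
ranks: 12->1, 13->2, 16->3, 20->4, 21->5, 24->6, 28->7.5, 28->7.5, 30->9, 34->10, 42->11, 44->12, 45->13
Step 2: Rank sum for X: R1 = 1 + 2 + 3 + 4 + 5 + 7.5 = 22.5.
Step 3: U_X = R1 - n1(n1+1)/2 = 22.5 - 6*7/2 = 22.5 - 21 = 1.5.
       U_Y = n1*n2 - U_X = 42 - 1.5 = 40.5.
Step 4: Ties are present, so use the tie-corrected normal approximation (with continuity correction) for the p-value.
Step 5: p-value = 0.006567; compare to alpha = 0.1. reject H0.

U_X = 1.5, p = 0.006567, reject H0 at alpha = 0.1.


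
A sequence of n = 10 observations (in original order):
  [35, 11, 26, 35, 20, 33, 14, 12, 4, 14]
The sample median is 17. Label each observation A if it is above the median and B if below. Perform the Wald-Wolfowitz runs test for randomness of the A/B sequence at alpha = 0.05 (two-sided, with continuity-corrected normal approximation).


Step 1: Compute median = 17; label A = above, B = below.
Labels in order: ABAAAABBBB  (n_A = 5, n_B = 5)
Step 2: Count runs R = 4.
Step 3: Under H0 (random ordering), E[R] = 2*n_A*n_B/(n_A+n_B) + 1 = 2*5*5/10 + 1 = 6.0000.
        Var[R] = 2*n_A*n_B*(2*n_A*n_B - n_A - n_B) / ((n_A+n_B)^2 * (n_A+n_B-1)) = 2000/900 = 2.2222.
        SD[R] = 1.4907.
Step 4: Continuity-corrected z = (R + 0.5 - E[R]) / SD[R] = (4 + 0.5 - 6.0000) / 1.4907 = -1.0062.
Step 5: Two-sided p-value via normal approximation = 2*(1 - Phi(|z|)) = 0.314305.
Step 6: alpha = 0.05. fail to reject H0.

R = 4, z = -1.0062, p = 0.314305, fail to reject H0.


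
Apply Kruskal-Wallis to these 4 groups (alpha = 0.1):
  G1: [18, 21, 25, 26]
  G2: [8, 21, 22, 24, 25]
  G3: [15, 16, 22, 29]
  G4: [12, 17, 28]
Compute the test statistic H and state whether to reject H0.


Step 1: Combine all N = 16 observations and assign midranks.
sorted (value, group, rank): (8,G2,1), (12,G4,2), (15,G3,3), (16,G3,4), (17,G4,5), (18,G1,6), (21,G1,7.5), (21,G2,7.5), (22,G2,9.5), (22,G3,9.5), (24,G2,11), (25,G1,12.5), (25,G2,12.5), (26,G1,14), (28,G4,15), (29,G3,16)
Step 2: Sum ranks within each group.
R_1 = 40 (n_1 = 4)
R_2 = 41.5 (n_2 = 5)
R_3 = 32.5 (n_3 = 4)
R_4 = 22 (n_4 = 3)
Step 3: H = 12/(N(N+1)) * sum(R_i^2/n_i) - 3(N+1)
     = 12/(16*17) * (40^2/4 + 41.5^2/5 + 32.5^2/4 + 22^2/3) - 3*17
     = 0.044118 * 1169.85 - 51
     = 0.610846.
Step 4: Ties present; correction factor C = 1 - 18/(16^3 - 16) = 0.995588. Corrected H = 0.610846 / 0.995588 = 0.613552.
Step 5: Under H0, H ~ chi^2(3); p-value = 0.893323.
Step 6: alpha = 0.1. fail to reject H0.

H = 0.6136, df = 3, p = 0.893323, fail to reject H0.


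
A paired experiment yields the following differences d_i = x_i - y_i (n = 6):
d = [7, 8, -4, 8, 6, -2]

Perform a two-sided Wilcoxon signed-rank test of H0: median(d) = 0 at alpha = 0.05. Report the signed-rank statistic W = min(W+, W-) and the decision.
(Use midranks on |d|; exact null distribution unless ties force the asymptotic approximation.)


Step 1: Drop any zero differences (none here) and take |d_i|.
|d| = [7, 8, 4, 8, 6, 2]
Step 2: Midrank |d_i| (ties get averaged ranks).
ranks: |7|->4, |8|->5.5, |4|->2, |8|->5.5, |6|->3, |2|->1
Step 3: Attach original signs; sum ranks with positive sign and with negative sign.
W+ = 4 + 5.5 + 5.5 + 3 = 18
W- = 2 + 1 = 3
(Check: W+ + W- = 21 should equal n(n+1)/2 = 21.)
Step 4: Test statistic W = min(W+, W-) = 3.
Step 5: Ties in |d|, so use the tie-corrected normal approximation.
        E[W] = n(n+1)/4 = 6*7/4 = 10.5.
        Tie groups: |d|=8 (t=2); sum(t^3 - t) = 6.
        Var[W] = n(n+1)(2n+1)/24 - sum(t^3-t)/48 = 546/24 - 6/48 = 22.625.
        z = (W - E[W]) / sqrt(Var[W]) = (3 - 10.5) / 4.7566 = -1.5768.
        Two-sided p = 2*Phi(z) = 0.114850.
Step 6: alpha = 0.05. fail to reject H0.

W+ = 18, W- = 3, W = min = 3, p = 0.114850, fail to reject H0.


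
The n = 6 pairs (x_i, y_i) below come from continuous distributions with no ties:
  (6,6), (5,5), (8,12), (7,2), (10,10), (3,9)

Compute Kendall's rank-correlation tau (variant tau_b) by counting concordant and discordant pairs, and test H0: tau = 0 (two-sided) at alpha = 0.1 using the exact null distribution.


Step 1: Enumerate the 15 unordered pairs (i,j) with i<j and classify each by sign(x_j-x_i) * sign(y_j-y_i).
  (1,2):dx=-1,dy=-1->C; (1,3):dx=+2,dy=+6->C; (1,4):dx=+1,dy=-4->D; (1,5):dx=+4,dy=+4->C
  (1,6):dx=-3,dy=+3->D; (2,3):dx=+3,dy=+7->C; (2,4):dx=+2,dy=-3->D; (2,5):dx=+5,dy=+5->C
  (2,6):dx=-2,dy=+4->D; (3,4):dx=-1,dy=-10->C; (3,5):dx=+2,dy=-2->D; (3,6):dx=-5,dy=-3->C
  (4,5):dx=+3,dy=+8->C; (4,6):dx=-4,dy=+7->D; (5,6):dx=-7,dy=-1->C
Step 2: C = 9, D = 6, total pairs = 15.
Step 3: tau = (C - D)/(n(n-1)/2) = (9 - 6)/15 = 0.200000.
Step 4: Exact two-sided p-value (enumerate n! = 720 permutations of y under H0): p = 0.719444.
Step 5: alpha = 0.1. fail to reject H0.

tau_b = 0.2000 (C=9, D=6), p = 0.719444, fail to reject H0.


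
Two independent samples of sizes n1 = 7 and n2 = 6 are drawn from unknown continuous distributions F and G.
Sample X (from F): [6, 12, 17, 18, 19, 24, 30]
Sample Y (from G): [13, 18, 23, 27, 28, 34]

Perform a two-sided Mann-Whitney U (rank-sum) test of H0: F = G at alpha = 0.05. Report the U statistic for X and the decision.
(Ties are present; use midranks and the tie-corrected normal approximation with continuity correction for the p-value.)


Step 1: Combine and sort all 13 observations; assign midranks.
sorted (value, group): (6,X), (12,X), (13,Y), (17,X), (18,X), (18,Y), (19,X), (23,Y), (24,X), (27,Y), (28,Y), (30,X), (34,Y)
ranks: 6->1, 12->2, 13->3, 17->4, 18->5.5, 18->5.5, 19->7, 23->8, 24->9, 27->10, 28->11, 30->12, 34->13
Step 2: Rank sum for X: R1 = 1 + 2 + 4 + 5.5 + 7 + 9 + 12 = 40.5.
Step 3: U_X = R1 - n1(n1+1)/2 = 40.5 - 7*8/2 = 40.5 - 28 = 12.5.
       U_Y = n1*n2 - U_X = 42 - 12.5 = 29.5.
Step 4: Ties are present, so use the tie-corrected normal approximation (with continuity correction) for the p-value.
Step 5: p-value = 0.252445; compare to alpha = 0.05. fail to reject H0.

U_X = 12.5, p = 0.252445, fail to reject H0 at alpha = 0.05.


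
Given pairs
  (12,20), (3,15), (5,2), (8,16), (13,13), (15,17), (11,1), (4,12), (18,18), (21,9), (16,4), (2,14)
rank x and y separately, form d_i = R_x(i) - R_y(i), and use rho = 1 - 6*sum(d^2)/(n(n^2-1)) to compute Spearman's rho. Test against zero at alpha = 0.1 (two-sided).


Step 1: Rank x and y separately (midranks; no ties here).
rank(x): 12->7, 3->2, 5->4, 8->5, 13->8, 15->9, 11->6, 4->3, 18->11, 21->12, 16->10, 2->1
rank(y): 20->12, 15->8, 2->2, 16->9, 13->6, 17->10, 1->1, 12->5, 18->11, 9->4, 4->3, 14->7
Step 2: d_i = R_x(i) - R_y(i); compute d_i^2.
  (7-12)^2=25, (2-8)^2=36, (4-2)^2=4, (5-9)^2=16, (8-6)^2=4, (9-10)^2=1, (6-1)^2=25, (3-5)^2=4, (11-11)^2=0, (12-4)^2=64, (10-3)^2=49, (1-7)^2=36
sum(d^2) = 264.
Step 3: rho = 1 - 6*264 / (12*(12^2 - 1)) = 1 - 1584/1716 = 0.076923.
Step 4: Under H0, t = rho * sqrt((n-2)/(1-rho^2)) = 0.2440 ~ t(10).
Step 5: Two-sided p-value from the t-distribution with 10 df = 0.812183.
Step 6: alpha = 0.1. fail to reject H0.

rho = 0.0769, p = 0.812183, fail to reject H0 at alpha = 0.1.


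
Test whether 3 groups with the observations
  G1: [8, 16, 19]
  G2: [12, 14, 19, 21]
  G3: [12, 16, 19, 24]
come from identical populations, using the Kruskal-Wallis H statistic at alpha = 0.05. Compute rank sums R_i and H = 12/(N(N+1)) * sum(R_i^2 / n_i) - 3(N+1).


Step 1: Combine all N = 11 observations and assign midranks.
sorted (value, group, rank): (8,G1,1), (12,G2,2.5), (12,G3,2.5), (14,G2,4), (16,G1,5.5), (16,G3,5.5), (19,G1,8), (19,G2,8), (19,G3,8), (21,G2,10), (24,G3,11)
Step 2: Sum ranks within each group.
R_1 = 14.5 (n_1 = 3)
R_2 = 24.5 (n_2 = 4)
R_3 = 27 (n_3 = 4)
Step 3: H = 12/(N(N+1)) * sum(R_i^2/n_i) - 3(N+1)
     = 12/(11*12) * (14.5^2/3 + 24.5^2/4 + 27^2/4) - 3*12
     = 0.090909 * 402.396 - 36
     = 0.581439.
Step 4: Ties present; correction factor C = 1 - 36/(11^3 - 11) = 0.972727. Corrected H = 0.581439 / 0.972727 = 0.597741.
Step 5: Under H0, H ~ chi^2(2); p-value = 0.741655.
Step 6: alpha = 0.05. fail to reject H0.

H = 0.5977, df = 2, p = 0.741655, fail to reject H0.


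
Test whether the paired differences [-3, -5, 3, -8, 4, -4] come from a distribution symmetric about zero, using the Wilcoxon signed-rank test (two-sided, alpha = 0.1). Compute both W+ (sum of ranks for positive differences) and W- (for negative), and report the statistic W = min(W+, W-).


Step 1: Drop any zero differences (none here) and take |d_i|.
|d| = [3, 5, 3, 8, 4, 4]
Step 2: Midrank |d_i| (ties get averaged ranks).
ranks: |3|->1.5, |5|->5, |3|->1.5, |8|->6, |4|->3.5, |4|->3.5
Step 3: Attach original signs; sum ranks with positive sign and with negative sign.
W+ = 1.5 + 3.5 = 5
W- = 1.5 + 5 + 6 + 3.5 = 16
(Check: W+ + W- = 21 should equal n(n+1)/2 = 21.)
Step 4: Test statistic W = min(W+, W-) = 5.
Step 5: Ties in |d|, so use the tie-corrected normal approximation.
        E[W] = n(n+1)/4 = 6*7/4 = 10.5.
        Tie groups: |d|=3 (t=2), |d|=4 (t=2); sum(t^3 - t) = 12.
        Var[W] = n(n+1)(2n+1)/24 - sum(t^3-t)/48 = 546/24 - 12/48 = 22.5.
        z = (W - E[W]) / sqrt(Var[W]) = (5 - 10.5) / 4.7434 = -1.1595.
        Two-sided p = 2*Phi(z) = 0.246252.
Step 6: alpha = 0.1. fail to reject H0.

W+ = 5, W- = 16, W = min = 5, p = 0.246252, fail to reject H0.


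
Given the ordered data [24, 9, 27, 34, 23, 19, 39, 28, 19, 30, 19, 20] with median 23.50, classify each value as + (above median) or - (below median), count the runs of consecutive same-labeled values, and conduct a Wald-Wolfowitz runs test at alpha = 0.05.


Step 1: Compute median = 23.50; label A = above, B = below.
Labels in order: ABAABBAABABB  (n_A = 6, n_B = 6)
Step 2: Count runs R = 8.
Step 3: Under H0 (random ordering), E[R] = 2*n_A*n_B/(n_A+n_B) + 1 = 2*6*6/12 + 1 = 7.0000.
        Var[R] = 2*n_A*n_B*(2*n_A*n_B - n_A - n_B) / ((n_A+n_B)^2 * (n_A+n_B-1)) = 4320/1584 = 2.7273.
        SD[R] = 1.6514.
Step 4: Continuity-corrected z = (R - 0.5 - E[R]) / SD[R] = (8 - 0.5 - 7.0000) / 1.6514 = 0.3028.
Step 5: Two-sided p-value via normal approximation = 2*(1 - Phi(|z|)) = 0.762069.
Step 6: alpha = 0.05. fail to reject H0.

R = 8, z = 0.3028, p = 0.762069, fail to reject H0.


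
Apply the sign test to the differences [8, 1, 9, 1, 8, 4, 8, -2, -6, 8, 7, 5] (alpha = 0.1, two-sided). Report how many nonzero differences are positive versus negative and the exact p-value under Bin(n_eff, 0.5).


Step 1: Discard zero differences. Original n = 12; n_eff = number of nonzero differences = 12.
Nonzero differences (with sign): +8, +1, +9, +1, +8, +4, +8, -2, -6, +8, +7, +5
Step 2: Count signs: positive = 10, negative = 2.
Step 3: Under H0: P(positive) = 0.5, so the number of positives S ~ Bin(12, 0.5).
Step 4: Two-sided exact p-value = sum of Bin(12,0.5) probabilities at or below the observed probability = 0.038574.
Step 5: alpha = 0.1. reject H0.

n_eff = 12, pos = 10, neg = 2, p = 0.038574, reject H0.


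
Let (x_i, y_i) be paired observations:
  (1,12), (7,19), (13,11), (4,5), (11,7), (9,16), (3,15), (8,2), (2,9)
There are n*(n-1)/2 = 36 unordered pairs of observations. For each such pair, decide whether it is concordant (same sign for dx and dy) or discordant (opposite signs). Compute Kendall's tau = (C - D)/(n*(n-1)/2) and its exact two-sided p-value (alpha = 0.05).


Step 1: Enumerate the 36 unordered pairs (i,j) with i<j and classify each by sign(x_j-x_i) * sign(y_j-y_i).
  (1,2):dx=+6,dy=+7->C; (1,3):dx=+12,dy=-1->D; (1,4):dx=+3,dy=-7->D; (1,5):dx=+10,dy=-5->D
  (1,6):dx=+8,dy=+4->C; (1,7):dx=+2,dy=+3->C; (1,8):dx=+7,dy=-10->D; (1,9):dx=+1,dy=-3->D
  (2,3):dx=+6,dy=-8->D; (2,4):dx=-3,dy=-14->C; (2,5):dx=+4,dy=-12->D; (2,6):dx=+2,dy=-3->D
  (2,7):dx=-4,dy=-4->C; (2,8):dx=+1,dy=-17->D; (2,9):dx=-5,dy=-10->C; (3,4):dx=-9,dy=-6->C
  (3,5):dx=-2,dy=-4->C; (3,6):dx=-4,dy=+5->D; (3,7):dx=-10,dy=+4->D; (3,8):dx=-5,dy=-9->C
  (3,9):dx=-11,dy=-2->C; (4,5):dx=+7,dy=+2->C; (4,6):dx=+5,dy=+11->C; (4,7):dx=-1,dy=+10->D
  (4,8):dx=+4,dy=-3->D; (4,9):dx=-2,dy=+4->D; (5,6):dx=-2,dy=+9->D; (5,7):dx=-8,dy=+8->D
  (5,8):dx=-3,dy=-5->C; (5,9):dx=-9,dy=+2->D; (6,7):dx=-6,dy=-1->C; (6,8):dx=-1,dy=-14->C
  (6,9):dx=-7,dy=-7->C; (7,8):dx=+5,dy=-13->D; (7,9):dx=-1,dy=-6->C; (8,9):dx=-6,dy=+7->D
Step 2: C = 17, D = 19, total pairs = 36.
Step 3: tau = (C - D)/(n(n-1)/2) = (17 - 19)/36 = -0.055556.
Step 4: Exact two-sided p-value (enumerate n! = 362880 permutations of y under H0): p = 0.919455.
Step 5: alpha = 0.05. fail to reject H0.

tau_b = -0.0556 (C=17, D=19), p = 0.919455, fail to reject H0.


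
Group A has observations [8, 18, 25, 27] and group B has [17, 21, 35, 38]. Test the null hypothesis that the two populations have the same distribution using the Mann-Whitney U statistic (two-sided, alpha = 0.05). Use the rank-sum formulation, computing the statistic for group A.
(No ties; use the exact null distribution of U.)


Step 1: Combine and sort all 8 observations; assign midranks.
sorted (value, group): (8,X), (17,Y), (18,X), (21,Y), (25,X), (27,X), (35,Y), (38,Y)
ranks: 8->1, 17->2, 18->3, 21->4, 25->5, 27->6, 35->7, 38->8
Step 2: Rank sum for X: R1 = 1 + 3 + 5 + 6 = 15.
Step 3: U_X = R1 - n1(n1+1)/2 = 15 - 4*5/2 = 15 - 10 = 5.
       U_Y = n1*n2 - U_X = 16 - 5 = 11.
Step 4: No ties, so the exact null distribution of U (based on enumerating the C(8,4) = 70 equally likely rank assignments) gives the two-sided p-value.
Step 5: p-value = 0.485714; compare to alpha = 0.05. fail to reject H0.

U_X = 5, p = 0.485714, fail to reject H0 at alpha = 0.05.


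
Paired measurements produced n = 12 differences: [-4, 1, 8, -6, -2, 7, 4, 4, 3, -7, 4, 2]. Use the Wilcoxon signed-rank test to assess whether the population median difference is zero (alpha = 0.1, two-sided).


Step 1: Drop any zero differences (none here) and take |d_i|.
|d| = [4, 1, 8, 6, 2, 7, 4, 4, 3, 7, 4, 2]
Step 2: Midrank |d_i| (ties get averaged ranks).
ranks: |4|->6.5, |1|->1, |8|->12, |6|->9, |2|->2.5, |7|->10.5, |4|->6.5, |4|->6.5, |3|->4, |7|->10.5, |4|->6.5, |2|->2.5
Step 3: Attach original signs; sum ranks with positive sign and with negative sign.
W+ = 1 + 12 + 10.5 + 6.5 + 6.5 + 4 + 6.5 + 2.5 = 49.5
W- = 6.5 + 9 + 2.5 + 10.5 = 28.5
(Check: W+ + W- = 78 should equal n(n+1)/2 = 78.)
Step 4: Test statistic W = min(W+, W-) = 28.5.
Step 5: Ties in |d|, so use the tie-corrected normal approximation.
        E[W] = n(n+1)/4 = 12*13/4 = 39.
        Tie groups: |d|=2 (t=2), |d|=4 (t=4), |d|=7 (t=2); sum(t^3 - t) = 72.
        Var[W] = n(n+1)(2n+1)/24 - sum(t^3-t)/48 = 3900/24 - 72/48 = 161.
        z = (W - E[W]) / sqrt(Var[W]) = (28.5 - 39) / 12.6886 = -0.8275.
        Two-sided p = 2*Phi(z) = 0.407945.
Step 6: alpha = 0.1. fail to reject H0.

W+ = 49.5, W- = 28.5, W = min = 28.5, p = 0.407945, fail to reject H0.


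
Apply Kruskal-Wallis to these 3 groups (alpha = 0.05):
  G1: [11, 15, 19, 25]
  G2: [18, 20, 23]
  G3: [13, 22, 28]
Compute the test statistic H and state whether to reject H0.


Step 1: Combine all N = 10 observations and assign midranks.
sorted (value, group, rank): (11,G1,1), (13,G3,2), (15,G1,3), (18,G2,4), (19,G1,5), (20,G2,6), (22,G3,7), (23,G2,8), (25,G1,9), (28,G3,10)
Step 2: Sum ranks within each group.
R_1 = 18 (n_1 = 4)
R_2 = 18 (n_2 = 3)
R_3 = 19 (n_3 = 3)
Step 3: H = 12/(N(N+1)) * sum(R_i^2/n_i) - 3(N+1)
     = 12/(10*11) * (18^2/4 + 18^2/3 + 19^2/3) - 3*11
     = 0.109091 * 309.333 - 33
     = 0.745455.
Step 4: No ties, so H is used without correction.
Step 5: Under H0, H ~ chi^2(2); p-value = 0.688853.
Step 6: alpha = 0.05. fail to reject H0.

H = 0.7455, df = 2, p = 0.688853, fail to reject H0.


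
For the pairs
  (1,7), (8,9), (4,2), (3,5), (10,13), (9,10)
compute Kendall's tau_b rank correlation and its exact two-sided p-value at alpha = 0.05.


Step 1: Enumerate the 15 unordered pairs (i,j) with i<j and classify each by sign(x_j-x_i) * sign(y_j-y_i).
  (1,2):dx=+7,dy=+2->C; (1,3):dx=+3,dy=-5->D; (1,4):dx=+2,dy=-2->D; (1,5):dx=+9,dy=+6->C
  (1,6):dx=+8,dy=+3->C; (2,3):dx=-4,dy=-7->C; (2,4):dx=-5,dy=-4->C; (2,5):dx=+2,dy=+4->C
  (2,6):dx=+1,dy=+1->C; (3,4):dx=-1,dy=+3->D; (3,5):dx=+6,dy=+11->C; (3,6):dx=+5,dy=+8->C
  (4,5):dx=+7,dy=+8->C; (4,6):dx=+6,dy=+5->C; (5,6):dx=-1,dy=-3->C
Step 2: C = 12, D = 3, total pairs = 15.
Step 3: tau = (C - D)/(n(n-1)/2) = (12 - 3)/15 = 0.600000.
Step 4: Exact two-sided p-value (enumerate n! = 720 permutations of y under H0): p = 0.136111.
Step 5: alpha = 0.05. fail to reject H0.

tau_b = 0.6000 (C=12, D=3), p = 0.136111, fail to reject H0.


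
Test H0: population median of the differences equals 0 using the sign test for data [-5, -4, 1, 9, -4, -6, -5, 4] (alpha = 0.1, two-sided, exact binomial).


Step 1: Discard zero differences. Original n = 8; n_eff = number of nonzero differences = 8.
Nonzero differences (with sign): -5, -4, +1, +9, -4, -6, -5, +4
Step 2: Count signs: positive = 3, negative = 5.
Step 3: Under H0: P(positive) = 0.5, so the number of positives S ~ Bin(8, 0.5).
Step 4: Two-sided exact p-value = sum of Bin(8,0.5) probabilities at or below the observed probability = 0.726562.
Step 5: alpha = 0.1. fail to reject H0.

n_eff = 8, pos = 3, neg = 5, p = 0.726562, fail to reject H0.


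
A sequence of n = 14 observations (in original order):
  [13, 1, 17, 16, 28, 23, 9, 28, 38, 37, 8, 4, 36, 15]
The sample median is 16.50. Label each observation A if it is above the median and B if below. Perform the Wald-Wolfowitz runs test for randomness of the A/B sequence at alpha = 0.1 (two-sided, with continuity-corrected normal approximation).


Step 1: Compute median = 16.50; label A = above, B = below.
Labels in order: BBABAABAAABBAB  (n_A = 7, n_B = 7)
Step 2: Count runs R = 9.
Step 3: Under H0 (random ordering), E[R] = 2*n_A*n_B/(n_A+n_B) + 1 = 2*7*7/14 + 1 = 8.0000.
        Var[R] = 2*n_A*n_B*(2*n_A*n_B - n_A - n_B) / ((n_A+n_B)^2 * (n_A+n_B-1)) = 8232/2548 = 3.2308.
        SD[R] = 1.7974.
Step 4: Continuity-corrected z = (R - 0.5 - E[R]) / SD[R] = (9 - 0.5 - 8.0000) / 1.7974 = 0.2782.
Step 5: Two-sided p-value via normal approximation = 2*(1 - Phi(|z|)) = 0.780879.
Step 6: alpha = 0.1. fail to reject H0.

R = 9, z = 0.2782, p = 0.780879, fail to reject H0.


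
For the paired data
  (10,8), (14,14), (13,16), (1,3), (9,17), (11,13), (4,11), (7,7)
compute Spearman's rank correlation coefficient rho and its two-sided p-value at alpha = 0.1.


Step 1: Rank x and y separately (midranks; no ties here).
rank(x): 10->5, 14->8, 13->7, 1->1, 9->4, 11->6, 4->2, 7->3
rank(y): 8->3, 14->6, 16->7, 3->1, 17->8, 13->5, 11->4, 7->2
Step 2: d_i = R_x(i) - R_y(i); compute d_i^2.
  (5-3)^2=4, (8-6)^2=4, (7-7)^2=0, (1-1)^2=0, (4-8)^2=16, (6-5)^2=1, (2-4)^2=4, (3-2)^2=1
sum(d^2) = 30.
Step 3: rho = 1 - 6*30 / (8*(8^2 - 1)) = 1 - 180/504 = 0.642857.
Step 4: Under H0, t = rho * sqrt((n-2)/(1-rho^2)) = 2.0557 ~ t(6).
Step 5: Two-sided p-value from the t-distribution with 6 df = 0.085559.
Step 6: alpha = 0.1. reject H0.

rho = 0.6429, p = 0.085559, reject H0 at alpha = 0.1.


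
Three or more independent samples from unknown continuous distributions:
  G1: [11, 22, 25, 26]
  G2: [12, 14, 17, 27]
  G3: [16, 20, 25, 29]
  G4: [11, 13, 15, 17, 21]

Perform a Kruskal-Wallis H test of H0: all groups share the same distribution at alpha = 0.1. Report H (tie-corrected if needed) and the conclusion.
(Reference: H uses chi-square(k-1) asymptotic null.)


Step 1: Combine all N = 17 observations and assign midranks.
sorted (value, group, rank): (11,G1,1.5), (11,G4,1.5), (12,G2,3), (13,G4,4), (14,G2,5), (15,G4,6), (16,G3,7), (17,G2,8.5), (17,G4,8.5), (20,G3,10), (21,G4,11), (22,G1,12), (25,G1,13.5), (25,G3,13.5), (26,G1,15), (27,G2,16), (29,G3,17)
Step 2: Sum ranks within each group.
R_1 = 42 (n_1 = 4)
R_2 = 32.5 (n_2 = 4)
R_3 = 47.5 (n_3 = 4)
R_4 = 31 (n_4 = 5)
Step 3: H = 12/(N(N+1)) * sum(R_i^2/n_i) - 3(N+1)
     = 12/(17*18) * (42^2/4 + 32.5^2/4 + 47.5^2/4 + 31^2/5) - 3*18
     = 0.039216 * 1461.33 - 54
     = 3.306863.
Step 4: Ties present; correction factor C = 1 - 18/(17^3 - 17) = 0.996324. Corrected H = 3.306863 / 0.996324 = 3.319065.
Step 5: Under H0, H ~ chi^2(3); p-value = 0.344998.
Step 6: alpha = 0.1. fail to reject H0.

H = 3.3191, df = 3, p = 0.344998, fail to reject H0.


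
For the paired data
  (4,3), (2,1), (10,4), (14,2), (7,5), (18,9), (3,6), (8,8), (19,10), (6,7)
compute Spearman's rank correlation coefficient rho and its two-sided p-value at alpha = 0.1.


Step 1: Rank x and y separately (midranks; no ties here).
rank(x): 4->3, 2->1, 10->7, 14->8, 7->5, 18->9, 3->2, 8->6, 19->10, 6->4
rank(y): 3->3, 1->1, 4->4, 2->2, 5->5, 9->9, 6->6, 8->8, 10->10, 7->7
Step 2: d_i = R_x(i) - R_y(i); compute d_i^2.
  (3-3)^2=0, (1-1)^2=0, (7-4)^2=9, (8-2)^2=36, (5-5)^2=0, (9-9)^2=0, (2-6)^2=16, (6-8)^2=4, (10-10)^2=0, (4-7)^2=9
sum(d^2) = 74.
Step 3: rho = 1 - 6*74 / (10*(10^2 - 1)) = 1 - 444/990 = 0.551515.
Step 4: Under H0, t = rho * sqrt((n-2)/(1-rho^2)) = 1.8700 ~ t(8).
Step 5: Two-sided p-value from the t-distribution with 8 df = 0.098401.
Step 6: alpha = 0.1. reject H0.

rho = 0.5515, p = 0.098401, reject H0 at alpha = 0.1.


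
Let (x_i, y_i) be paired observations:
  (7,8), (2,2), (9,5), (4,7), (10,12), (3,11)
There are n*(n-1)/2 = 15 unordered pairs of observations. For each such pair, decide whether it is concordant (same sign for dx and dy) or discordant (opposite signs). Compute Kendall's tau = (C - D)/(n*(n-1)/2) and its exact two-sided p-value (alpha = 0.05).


Step 1: Enumerate the 15 unordered pairs (i,j) with i<j and classify each by sign(x_j-x_i) * sign(y_j-y_i).
  (1,2):dx=-5,dy=-6->C; (1,3):dx=+2,dy=-3->D; (1,4):dx=-3,dy=-1->C; (1,5):dx=+3,dy=+4->C
  (1,6):dx=-4,dy=+3->D; (2,3):dx=+7,dy=+3->C; (2,4):dx=+2,dy=+5->C; (2,5):dx=+8,dy=+10->C
  (2,6):dx=+1,dy=+9->C; (3,4):dx=-5,dy=+2->D; (3,5):dx=+1,dy=+7->C; (3,6):dx=-6,dy=+6->D
  (4,5):dx=+6,dy=+5->C; (4,6):dx=-1,dy=+4->D; (5,6):dx=-7,dy=-1->C
Step 2: C = 10, D = 5, total pairs = 15.
Step 3: tau = (C - D)/(n(n-1)/2) = (10 - 5)/15 = 0.333333.
Step 4: Exact two-sided p-value (enumerate n! = 720 permutations of y under H0): p = 0.469444.
Step 5: alpha = 0.05. fail to reject H0.

tau_b = 0.3333 (C=10, D=5), p = 0.469444, fail to reject H0.


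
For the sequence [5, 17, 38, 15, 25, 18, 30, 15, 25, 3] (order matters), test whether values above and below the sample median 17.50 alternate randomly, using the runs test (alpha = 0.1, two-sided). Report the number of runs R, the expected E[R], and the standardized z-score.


Step 1: Compute median = 17.50; label A = above, B = below.
Labels in order: BBABAAABAB  (n_A = 5, n_B = 5)
Step 2: Count runs R = 7.
Step 3: Under H0 (random ordering), E[R] = 2*n_A*n_B/(n_A+n_B) + 1 = 2*5*5/10 + 1 = 6.0000.
        Var[R] = 2*n_A*n_B*(2*n_A*n_B - n_A - n_B) / ((n_A+n_B)^2 * (n_A+n_B-1)) = 2000/900 = 2.2222.
        SD[R] = 1.4907.
Step 4: Continuity-corrected z = (R - 0.5 - E[R]) / SD[R] = (7 - 0.5 - 6.0000) / 1.4907 = 0.3354.
Step 5: Two-sided p-value via normal approximation = 2*(1 - Phi(|z|)) = 0.737316.
Step 6: alpha = 0.1. fail to reject H0.

R = 7, z = 0.3354, p = 0.737316, fail to reject H0.


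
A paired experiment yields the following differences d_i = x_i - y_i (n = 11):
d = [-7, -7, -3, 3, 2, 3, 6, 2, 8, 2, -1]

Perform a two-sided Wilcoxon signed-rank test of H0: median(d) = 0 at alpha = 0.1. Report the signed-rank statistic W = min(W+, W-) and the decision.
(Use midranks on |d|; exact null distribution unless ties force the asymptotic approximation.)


Step 1: Drop any zero differences (none here) and take |d_i|.
|d| = [7, 7, 3, 3, 2, 3, 6, 2, 8, 2, 1]
Step 2: Midrank |d_i| (ties get averaged ranks).
ranks: |7|->9.5, |7|->9.5, |3|->6, |3|->6, |2|->3, |3|->6, |6|->8, |2|->3, |8|->11, |2|->3, |1|->1
Step 3: Attach original signs; sum ranks with positive sign and with negative sign.
W+ = 6 + 3 + 6 + 8 + 3 + 11 + 3 = 40
W- = 9.5 + 9.5 + 6 + 1 = 26
(Check: W+ + W- = 66 should equal n(n+1)/2 = 66.)
Step 4: Test statistic W = min(W+, W-) = 26.
Step 5: Ties in |d|, so use the tie-corrected normal approximation.
        E[W] = n(n+1)/4 = 11*12/4 = 33.
        Tie groups: |d|=2 (t=3), |d|=3 (t=3), |d|=7 (t=2); sum(t^3 - t) = 54.
        Var[W] = n(n+1)(2n+1)/24 - sum(t^3-t)/48 = 3036/24 - 54/48 = 125.375.
        z = (W - E[W]) / sqrt(Var[W]) = (26 - 33) / 11.1971 = -0.6252.
        Two-sided p = 2*Phi(z) = 0.531865.
Step 6: alpha = 0.1. fail to reject H0.

W+ = 40, W- = 26, W = min = 26, p = 0.531865, fail to reject H0.


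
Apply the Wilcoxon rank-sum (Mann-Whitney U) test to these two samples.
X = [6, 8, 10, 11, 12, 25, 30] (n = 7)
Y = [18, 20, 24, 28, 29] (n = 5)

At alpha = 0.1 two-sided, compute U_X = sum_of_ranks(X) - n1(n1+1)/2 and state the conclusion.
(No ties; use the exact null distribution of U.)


Step 1: Combine and sort all 12 observations; assign midranks.
sorted (value, group): (6,X), (8,X), (10,X), (11,X), (12,X), (18,Y), (20,Y), (24,Y), (25,X), (28,Y), (29,Y), (30,X)
ranks: 6->1, 8->2, 10->3, 11->4, 12->5, 18->6, 20->7, 24->8, 25->9, 28->10, 29->11, 30->12
Step 2: Rank sum for X: R1 = 1 + 2 + 3 + 4 + 5 + 9 + 12 = 36.
Step 3: U_X = R1 - n1(n1+1)/2 = 36 - 7*8/2 = 36 - 28 = 8.
       U_Y = n1*n2 - U_X = 35 - 8 = 27.
Step 4: No ties, so the exact null distribution of U (based on enumerating the C(12,7) = 792 equally likely rank assignments) gives the two-sided p-value.
Step 5: p-value = 0.148990; compare to alpha = 0.1. fail to reject H0.

U_X = 8, p = 0.148990, fail to reject H0 at alpha = 0.1.


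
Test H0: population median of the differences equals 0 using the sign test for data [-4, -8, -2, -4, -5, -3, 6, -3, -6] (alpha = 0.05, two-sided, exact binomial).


Step 1: Discard zero differences. Original n = 9; n_eff = number of nonzero differences = 9.
Nonzero differences (with sign): -4, -8, -2, -4, -5, -3, +6, -3, -6
Step 2: Count signs: positive = 1, negative = 8.
Step 3: Under H0: P(positive) = 0.5, so the number of positives S ~ Bin(9, 0.5).
Step 4: Two-sided exact p-value = sum of Bin(9,0.5) probabilities at or below the observed probability = 0.039062.
Step 5: alpha = 0.05. reject H0.

n_eff = 9, pos = 1, neg = 8, p = 0.039062, reject H0.


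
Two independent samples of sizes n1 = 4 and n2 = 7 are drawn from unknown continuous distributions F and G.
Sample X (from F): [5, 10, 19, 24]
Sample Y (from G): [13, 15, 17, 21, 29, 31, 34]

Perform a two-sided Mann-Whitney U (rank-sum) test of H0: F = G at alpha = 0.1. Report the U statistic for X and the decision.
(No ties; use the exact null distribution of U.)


Step 1: Combine and sort all 11 observations; assign midranks.
sorted (value, group): (5,X), (10,X), (13,Y), (15,Y), (17,Y), (19,X), (21,Y), (24,X), (29,Y), (31,Y), (34,Y)
ranks: 5->1, 10->2, 13->3, 15->4, 17->5, 19->6, 21->7, 24->8, 29->9, 31->10, 34->11
Step 2: Rank sum for X: R1 = 1 + 2 + 6 + 8 = 17.
Step 3: U_X = R1 - n1(n1+1)/2 = 17 - 4*5/2 = 17 - 10 = 7.
       U_Y = n1*n2 - U_X = 28 - 7 = 21.
Step 4: No ties, so the exact null distribution of U (based on enumerating the C(11,4) = 330 equally likely rank assignments) gives the two-sided p-value.
Step 5: p-value = 0.230303; compare to alpha = 0.1. fail to reject H0.

U_X = 7, p = 0.230303, fail to reject H0 at alpha = 0.1.


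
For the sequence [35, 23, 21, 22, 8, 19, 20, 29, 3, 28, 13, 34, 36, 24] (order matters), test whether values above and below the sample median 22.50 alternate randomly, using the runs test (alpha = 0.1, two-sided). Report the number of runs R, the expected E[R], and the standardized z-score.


Step 1: Compute median = 22.50; label A = above, B = below.
Labels in order: AABBBBBABABAAA  (n_A = 7, n_B = 7)
Step 2: Count runs R = 7.
Step 3: Under H0 (random ordering), E[R] = 2*n_A*n_B/(n_A+n_B) + 1 = 2*7*7/14 + 1 = 8.0000.
        Var[R] = 2*n_A*n_B*(2*n_A*n_B - n_A - n_B) / ((n_A+n_B)^2 * (n_A+n_B-1)) = 8232/2548 = 3.2308.
        SD[R] = 1.7974.
Step 4: Continuity-corrected z = (R + 0.5 - E[R]) / SD[R] = (7 + 0.5 - 8.0000) / 1.7974 = -0.2782.
Step 5: Two-sided p-value via normal approximation = 2*(1 - Phi(|z|)) = 0.780879.
Step 6: alpha = 0.1. fail to reject H0.

R = 7, z = -0.2782, p = 0.780879, fail to reject H0.


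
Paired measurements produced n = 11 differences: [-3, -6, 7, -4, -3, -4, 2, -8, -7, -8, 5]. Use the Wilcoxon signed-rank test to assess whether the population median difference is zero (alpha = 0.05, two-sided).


Step 1: Drop any zero differences (none here) and take |d_i|.
|d| = [3, 6, 7, 4, 3, 4, 2, 8, 7, 8, 5]
Step 2: Midrank |d_i| (ties get averaged ranks).
ranks: |3|->2.5, |6|->7, |7|->8.5, |4|->4.5, |3|->2.5, |4|->4.5, |2|->1, |8|->10.5, |7|->8.5, |8|->10.5, |5|->6
Step 3: Attach original signs; sum ranks with positive sign and with negative sign.
W+ = 8.5 + 1 + 6 = 15.5
W- = 2.5 + 7 + 4.5 + 2.5 + 4.5 + 10.5 + 8.5 + 10.5 = 50.5
(Check: W+ + W- = 66 should equal n(n+1)/2 = 66.)
Step 4: Test statistic W = min(W+, W-) = 15.5.
Step 5: Ties in |d|, so use the tie-corrected normal approximation.
        E[W] = n(n+1)/4 = 11*12/4 = 33.
        Tie groups: |d|=3 (t=2), |d|=4 (t=2), |d|=7 (t=2), |d|=8 (t=2); sum(t^3 - t) = 24.
        Var[W] = n(n+1)(2n+1)/24 - sum(t^3-t)/48 = 3036/24 - 24/48 = 126.
        z = (W - E[W]) / sqrt(Var[W]) = (15.5 - 33) / 11.2250 = -1.5590.
        Two-sided p = 2*Phi(z) = 0.118991.
Step 6: alpha = 0.05. fail to reject H0.

W+ = 15.5, W- = 50.5, W = min = 15.5, p = 0.118991, fail to reject H0.


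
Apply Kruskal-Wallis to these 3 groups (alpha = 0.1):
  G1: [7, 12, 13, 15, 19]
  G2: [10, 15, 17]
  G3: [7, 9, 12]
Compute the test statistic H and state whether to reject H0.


Step 1: Combine all N = 11 observations and assign midranks.
sorted (value, group, rank): (7,G1,1.5), (7,G3,1.5), (9,G3,3), (10,G2,4), (12,G1,5.5), (12,G3,5.5), (13,G1,7), (15,G1,8.5), (15,G2,8.5), (17,G2,10), (19,G1,11)
Step 2: Sum ranks within each group.
R_1 = 33.5 (n_1 = 5)
R_2 = 22.5 (n_2 = 3)
R_3 = 10 (n_3 = 3)
Step 3: H = 12/(N(N+1)) * sum(R_i^2/n_i) - 3(N+1)
     = 12/(11*12) * (33.5^2/5 + 22.5^2/3 + 10^2/3) - 3*12
     = 0.090909 * 426.533 - 36
     = 2.775758.
Step 4: Ties present; correction factor C = 1 - 18/(11^3 - 11) = 0.986364. Corrected H = 2.775758 / 0.986364 = 2.814132.
Step 5: Under H0, H ~ chi^2(2); p-value = 0.244861.
Step 6: alpha = 0.1. fail to reject H0.

H = 2.8141, df = 2, p = 0.244861, fail to reject H0.


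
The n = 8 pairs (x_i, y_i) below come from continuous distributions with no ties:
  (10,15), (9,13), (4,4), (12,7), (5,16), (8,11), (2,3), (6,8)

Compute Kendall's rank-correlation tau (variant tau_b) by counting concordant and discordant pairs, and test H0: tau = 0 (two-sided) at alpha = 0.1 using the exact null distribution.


Step 1: Enumerate the 28 unordered pairs (i,j) with i<j and classify each by sign(x_j-x_i) * sign(y_j-y_i).
  (1,2):dx=-1,dy=-2->C; (1,3):dx=-6,dy=-11->C; (1,4):dx=+2,dy=-8->D; (1,5):dx=-5,dy=+1->D
  (1,6):dx=-2,dy=-4->C; (1,7):dx=-8,dy=-12->C; (1,8):dx=-4,dy=-7->C; (2,3):dx=-5,dy=-9->C
  (2,4):dx=+3,dy=-6->D; (2,5):dx=-4,dy=+3->D; (2,6):dx=-1,dy=-2->C; (2,7):dx=-7,dy=-10->C
  (2,8):dx=-3,dy=-5->C; (3,4):dx=+8,dy=+3->C; (3,5):dx=+1,dy=+12->C; (3,6):dx=+4,dy=+7->C
  (3,7):dx=-2,dy=-1->C; (3,8):dx=+2,dy=+4->C; (4,5):dx=-7,dy=+9->D; (4,6):dx=-4,dy=+4->D
  (4,7):dx=-10,dy=-4->C; (4,8):dx=-6,dy=+1->D; (5,6):dx=+3,dy=-5->D; (5,7):dx=-3,dy=-13->C
  (5,8):dx=+1,dy=-8->D; (6,7):dx=-6,dy=-8->C; (6,8):dx=-2,dy=-3->C; (7,8):dx=+4,dy=+5->C
Step 2: C = 19, D = 9, total pairs = 28.
Step 3: tau = (C - D)/(n(n-1)/2) = (19 - 9)/28 = 0.357143.
Step 4: Exact two-sided p-value (enumerate n! = 40320 permutations of y under H0): p = 0.275099.
Step 5: alpha = 0.1. fail to reject H0.

tau_b = 0.3571 (C=19, D=9), p = 0.275099, fail to reject H0.


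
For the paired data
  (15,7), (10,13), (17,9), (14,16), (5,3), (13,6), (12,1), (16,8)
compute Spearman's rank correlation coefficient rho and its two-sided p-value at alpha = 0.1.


Step 1: Rank x and y separately (midranks; no ties here).
rank(x): 15->6, 10->2, 17->8, 14->5, 5->1, 13->4, 12->3, 16->7
rank(y): 7->4, 13->7, 9->6, 16->8, 3->2, 6->3, 1->1, 8->5
Step 2: d_i = R_x(i) - R_y(i); compute d_i^2.
  (6-4)^2=4, (2-7)^2=25, (8-6)^2=4, (5-8)^2=9, (1-2)^2=1, (4-3)^2=1, (3-1)^2=4, (7-5)^2=4
sum(d^2) = 52.
Step 3: rho = 1 - 6*52 / (8*(8^2 - 1)) = 1 - 312/504 = 0.380952.
Step 4: Under H0, t = rho * sqrt((n-2)/(1-rho^2)) = 1.0092 ~ t(6).
Step 5: Two-sided p-value from the t-distribution with 6 df = 0.351813.
Step 6: alpha = 0.1. fail to reject H0.

rho = 0.3810, p = 0.351813, fail to reject H0 at alpha = 0.1.


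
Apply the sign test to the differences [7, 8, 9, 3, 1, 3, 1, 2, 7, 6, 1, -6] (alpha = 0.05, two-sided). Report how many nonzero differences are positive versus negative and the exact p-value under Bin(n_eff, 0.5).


Step 1: Discard zero differences. Original n = 12; n_eff = number of nonzero differences = 12.
Nonzero differences (with sign): +7, +8, +9, +3, +1, +3, +1, +2, +7, +6, +1, -6
Step 2: Count signs: positive = 11, negative = 1.
Step 3: Under H0: P(positive) = 0.5, so the number of positives S ~ Bin(12, 0.5).
Step 4: Two-sided exact p-value = sum of Bin(12,0.5) probabilities at or below the observed probability = 0.006348.
Step 5: alpha = 0.05. reject H0.

n_eff = 12, pos = 11, neg = 1, p = 0.006348, reject H0.
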